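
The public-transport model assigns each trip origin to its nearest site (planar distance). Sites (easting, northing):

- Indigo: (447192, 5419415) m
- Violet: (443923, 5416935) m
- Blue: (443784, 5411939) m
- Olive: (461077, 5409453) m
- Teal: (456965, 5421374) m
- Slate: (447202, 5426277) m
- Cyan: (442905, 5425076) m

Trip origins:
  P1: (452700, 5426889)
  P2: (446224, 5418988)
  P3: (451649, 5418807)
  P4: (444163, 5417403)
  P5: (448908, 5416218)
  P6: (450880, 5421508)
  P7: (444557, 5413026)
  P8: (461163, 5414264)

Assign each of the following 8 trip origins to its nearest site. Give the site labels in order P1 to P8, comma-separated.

P1 → Slate (d²=30602548.00)
P2 → Indigo (d²=1119353.00)
P3 → Indigo (d²=20234513.00)
P4 → Violet (d²=276624.00)
P5 → Indigo (d²=13165465.00)
P6 → Indigo (d²=17981993.00)
P7 → Blue (d²=1779098.00)
P8 → Olive (d²=23153117.00)

Slate, Indigo, Indigo, Violet, Indigo, Indigo, Blue, Olive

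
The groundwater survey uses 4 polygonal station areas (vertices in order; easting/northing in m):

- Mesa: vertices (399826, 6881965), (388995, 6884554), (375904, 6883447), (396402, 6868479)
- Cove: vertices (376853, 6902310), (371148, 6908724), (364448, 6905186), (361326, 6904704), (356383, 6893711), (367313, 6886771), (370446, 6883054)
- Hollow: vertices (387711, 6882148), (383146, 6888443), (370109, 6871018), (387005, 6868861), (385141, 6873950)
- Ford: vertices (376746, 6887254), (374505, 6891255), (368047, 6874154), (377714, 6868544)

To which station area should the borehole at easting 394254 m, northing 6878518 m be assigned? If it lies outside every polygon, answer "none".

Cast a ray rightward from (394254, 6878518). For each polygon, the edges (by vertex number in listed order) whose endpoints lie on opposite sides of northing = 6878518, where each meets that height, and whether that is right or left of the point:
Mesa: 3–4 at easting≈382654.0 (left), 4–1 at easting≈398950.8 (right) → 1 crossing.
Cove: no edge straddles that height → 0 crossings.
Hollow: 2–3 at easting≈375720.3 (left), 5–1 at easting≈386573.0 (left) → 0 crossings.
Ford: 2–3 at easting≈369695.0 (left), 4–1 at easting≈377198.0 (left) → 0 crossings.
Only Mesa has an odd count, so the point is inside Mesa.

Mesa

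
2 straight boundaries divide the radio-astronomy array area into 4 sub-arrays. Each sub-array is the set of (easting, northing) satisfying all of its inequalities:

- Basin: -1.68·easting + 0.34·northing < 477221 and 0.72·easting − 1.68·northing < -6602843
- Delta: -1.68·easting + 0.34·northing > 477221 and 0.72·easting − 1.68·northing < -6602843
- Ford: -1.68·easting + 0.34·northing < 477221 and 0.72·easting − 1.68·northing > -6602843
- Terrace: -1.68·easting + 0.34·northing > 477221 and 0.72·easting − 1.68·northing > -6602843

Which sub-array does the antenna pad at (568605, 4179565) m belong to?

-1.68·568605 + 0.34·4179565 = 465795.700, which is < 477221
0.72·568605 − 1.68·4179565 = -6612273.600, which is < -6602843
This sign pattern matches Basin.

Basin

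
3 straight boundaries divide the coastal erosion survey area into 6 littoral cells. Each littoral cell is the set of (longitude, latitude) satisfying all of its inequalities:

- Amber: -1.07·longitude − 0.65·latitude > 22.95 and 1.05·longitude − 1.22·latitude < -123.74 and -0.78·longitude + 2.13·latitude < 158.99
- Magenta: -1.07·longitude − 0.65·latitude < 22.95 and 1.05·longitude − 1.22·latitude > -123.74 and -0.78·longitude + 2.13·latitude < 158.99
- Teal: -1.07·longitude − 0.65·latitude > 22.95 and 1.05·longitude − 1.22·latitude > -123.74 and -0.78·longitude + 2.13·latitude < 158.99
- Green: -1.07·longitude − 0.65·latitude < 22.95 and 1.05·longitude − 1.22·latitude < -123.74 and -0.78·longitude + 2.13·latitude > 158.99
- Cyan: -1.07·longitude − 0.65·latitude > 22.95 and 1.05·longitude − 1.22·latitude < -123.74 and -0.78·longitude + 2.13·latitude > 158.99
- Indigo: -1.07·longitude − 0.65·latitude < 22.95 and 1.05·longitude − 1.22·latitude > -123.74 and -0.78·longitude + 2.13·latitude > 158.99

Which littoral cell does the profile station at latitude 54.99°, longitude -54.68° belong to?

Green

-1.07·-54.68 − 0.65·54.99 = 22.764, which is < 22.95
1.05·-54.68 − 1.22·54.99 = -124.502, which is < -123.74
-0.78·-54.68 + 2.13·54.99 = 159.779, which is > 158.99
This sign pattern matches Green.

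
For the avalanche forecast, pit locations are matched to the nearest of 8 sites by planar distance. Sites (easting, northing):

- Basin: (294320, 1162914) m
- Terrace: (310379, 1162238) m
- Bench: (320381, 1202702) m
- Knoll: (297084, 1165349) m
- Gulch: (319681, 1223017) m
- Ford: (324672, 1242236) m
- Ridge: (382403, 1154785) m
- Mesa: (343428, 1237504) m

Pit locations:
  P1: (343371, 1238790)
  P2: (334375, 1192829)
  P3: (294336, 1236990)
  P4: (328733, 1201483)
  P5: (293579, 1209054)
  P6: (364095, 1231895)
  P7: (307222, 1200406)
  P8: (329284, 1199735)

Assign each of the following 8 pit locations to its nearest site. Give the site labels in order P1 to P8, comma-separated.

P1 → Mesa (d²=1657045.00)
P2 → Bench (d²=293308165.00)
P3 → Gulch (d²=837613754.00)
P4 → Bench (d²=71241865.00)
P5 → Bench (d²=758695108.00)
P6 → Mesa (d²=458585770.00)
P7 → Bench (d²=178430897.00)
P8 → Bench (d²=88066498.00)

Mesa, Bench, Gulch, Bench, Bench, Mesa, Bench, Bench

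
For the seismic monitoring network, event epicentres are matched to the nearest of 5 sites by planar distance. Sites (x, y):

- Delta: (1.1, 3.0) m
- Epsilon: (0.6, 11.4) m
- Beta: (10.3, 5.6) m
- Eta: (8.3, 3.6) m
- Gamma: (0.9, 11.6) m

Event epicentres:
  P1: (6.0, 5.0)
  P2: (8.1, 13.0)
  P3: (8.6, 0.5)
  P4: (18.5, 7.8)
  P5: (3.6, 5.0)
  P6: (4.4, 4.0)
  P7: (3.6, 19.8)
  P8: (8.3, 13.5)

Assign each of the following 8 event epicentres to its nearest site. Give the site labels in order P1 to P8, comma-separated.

Eta, Gamma, Eta, Beta, Delta, Delta, Gamma, Gamma

P1 → Eta (d²=7.25)
P2 → Gamma (d²=53.80)
P3 → Eta (d²=9.70)
P4 → Beta (d²=72.08)
P5 → Delta (d²=10.25)
P6 → Delta (d²=11.89)
P7 → Gamma (d²=74.53)
P8 → Gamma (d²=58.37)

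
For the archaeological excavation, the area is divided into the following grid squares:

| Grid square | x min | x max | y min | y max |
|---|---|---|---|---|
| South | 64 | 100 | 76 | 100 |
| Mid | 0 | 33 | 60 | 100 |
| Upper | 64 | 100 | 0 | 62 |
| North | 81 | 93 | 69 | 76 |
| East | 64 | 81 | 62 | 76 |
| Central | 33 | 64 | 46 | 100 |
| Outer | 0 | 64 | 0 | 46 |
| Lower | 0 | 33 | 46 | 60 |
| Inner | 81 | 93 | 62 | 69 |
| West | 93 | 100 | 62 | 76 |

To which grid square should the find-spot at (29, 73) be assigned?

The point has x = 29 and y = 73.
Only Mid satisfies 0 ≤ x ≤ 33 and 60 ≤ y ≤ 100.

Mid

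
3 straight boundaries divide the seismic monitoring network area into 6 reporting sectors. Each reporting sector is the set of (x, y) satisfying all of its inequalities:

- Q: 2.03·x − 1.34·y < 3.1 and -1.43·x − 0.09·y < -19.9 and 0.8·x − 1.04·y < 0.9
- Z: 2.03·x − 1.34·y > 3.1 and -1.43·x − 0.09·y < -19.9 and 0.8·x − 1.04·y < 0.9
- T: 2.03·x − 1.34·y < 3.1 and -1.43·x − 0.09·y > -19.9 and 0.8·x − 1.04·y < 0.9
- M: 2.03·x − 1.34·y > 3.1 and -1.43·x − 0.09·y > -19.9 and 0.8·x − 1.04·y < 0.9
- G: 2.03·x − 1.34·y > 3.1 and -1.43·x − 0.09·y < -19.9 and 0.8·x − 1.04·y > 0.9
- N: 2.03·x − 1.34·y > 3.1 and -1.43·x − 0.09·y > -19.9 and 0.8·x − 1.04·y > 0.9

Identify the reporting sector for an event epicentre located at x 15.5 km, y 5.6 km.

G

2.03·15.5 − 1.34·5.6 = 23.961, which is > 3.1
-1.43·15.5 − 0.09·5.6 = -22.669, which is < -19.9
0.8·15.5 − 1.04·5.6 = 6.576, which is > 0.9
This sign pattern matches G.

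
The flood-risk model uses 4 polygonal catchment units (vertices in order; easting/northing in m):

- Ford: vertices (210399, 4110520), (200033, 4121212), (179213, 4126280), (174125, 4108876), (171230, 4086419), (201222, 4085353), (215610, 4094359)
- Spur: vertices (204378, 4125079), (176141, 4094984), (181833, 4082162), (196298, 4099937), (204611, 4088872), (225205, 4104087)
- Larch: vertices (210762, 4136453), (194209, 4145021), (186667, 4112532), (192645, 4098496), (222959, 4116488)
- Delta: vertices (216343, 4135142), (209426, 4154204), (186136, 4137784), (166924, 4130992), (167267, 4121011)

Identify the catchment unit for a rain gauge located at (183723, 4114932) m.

Ford

Cast a ray rightward from (183723, 4114932). For each polygon, the edges (by vertex number in listed order) whose endpoints lie on opposite sides of northing = 4114932, where each meets that height, and whether that is right or left of the point:
Ford: 1–2 at easting≈206121.5 (right), 3–4 at easting≈175895.5 (left) → 1 crossing.
Spur: 1–2 at easting≈194857.5 (right), 6–1 at easting≈214445.2 (right) → 2 crossings.
Larch: 2–3 at easting≈187224.1 (right), 4–5 at easting≈220337.4 (right) → 2 crossings.
Delta: no edge straddles that height → 0 crossings.
Only Ford has an odd count, so the point is inside Ford.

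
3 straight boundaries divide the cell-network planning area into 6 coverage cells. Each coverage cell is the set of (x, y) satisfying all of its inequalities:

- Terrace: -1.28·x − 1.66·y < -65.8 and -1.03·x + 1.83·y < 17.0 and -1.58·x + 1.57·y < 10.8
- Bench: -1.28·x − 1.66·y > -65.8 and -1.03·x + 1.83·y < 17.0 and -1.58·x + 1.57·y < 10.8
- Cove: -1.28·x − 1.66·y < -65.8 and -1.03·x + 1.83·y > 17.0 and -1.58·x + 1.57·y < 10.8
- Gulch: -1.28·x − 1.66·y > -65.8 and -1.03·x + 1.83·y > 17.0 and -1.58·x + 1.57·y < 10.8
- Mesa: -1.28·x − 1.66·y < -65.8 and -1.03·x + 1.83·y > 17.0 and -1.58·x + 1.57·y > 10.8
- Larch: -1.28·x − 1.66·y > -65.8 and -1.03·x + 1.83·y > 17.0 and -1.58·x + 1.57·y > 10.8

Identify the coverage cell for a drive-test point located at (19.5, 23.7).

Gulch

-1.28·19.5 − 1.66·23.7 = -64.302, which is > -65.8
-1.03·19.5 + 1.83·23.7 = 23.286, which is > 17.0
-1.58·19.5 + 1.57·23.7 = 6.399, which is < 10.8
This sign pattern matches Gulch.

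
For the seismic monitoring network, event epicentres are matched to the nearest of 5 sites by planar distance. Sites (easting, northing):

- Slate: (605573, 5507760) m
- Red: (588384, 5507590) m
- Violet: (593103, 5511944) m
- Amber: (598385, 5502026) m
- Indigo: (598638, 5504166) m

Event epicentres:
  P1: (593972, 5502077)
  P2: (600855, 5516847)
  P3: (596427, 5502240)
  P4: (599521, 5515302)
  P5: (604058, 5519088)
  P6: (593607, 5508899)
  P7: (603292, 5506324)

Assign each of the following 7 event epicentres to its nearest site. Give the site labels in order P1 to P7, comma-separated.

Amber, Violet, Amber, Violet, Slate, Violet, Slate

P1 → Amber (d²=19477170.00)
P2 → Violet (d²=84132913.00)
P3 → Amber (d²=3879560.00)
P4 → Violet (d²=52466888.00)
P5 → Slate (d²=130618809.00)
P6 → Violet (d²=9526041.00)
P7 → Slate (d²=7265057.00)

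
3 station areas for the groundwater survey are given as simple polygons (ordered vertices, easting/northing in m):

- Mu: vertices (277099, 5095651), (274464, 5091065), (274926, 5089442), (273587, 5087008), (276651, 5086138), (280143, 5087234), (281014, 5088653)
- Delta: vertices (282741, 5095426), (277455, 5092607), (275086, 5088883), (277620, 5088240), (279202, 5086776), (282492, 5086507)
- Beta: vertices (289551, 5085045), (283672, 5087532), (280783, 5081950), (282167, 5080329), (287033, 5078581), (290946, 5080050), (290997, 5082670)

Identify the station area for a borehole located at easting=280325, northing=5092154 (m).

Delta

Cast a ray rightward from (280325, 5092154). For each polygon, the edges (by vertex number in listed order) whose endpoints lie on opposite sides of northing = 5092154, where each meets that height, and whether that is right or left of the point:
Mu: 1–2 at easting≈275089.7 (left), 7–1 at easting≈279055.4 (left) → 0 crossings.
Delta: 2–3 at easting≈277166.8 (left), 6–1 at easting≈282649.7 (right) → 1 crossing.
Beta: no edge straddles that height → 0 crossings.
Only Delta has an odd count, so the point is inside Delta.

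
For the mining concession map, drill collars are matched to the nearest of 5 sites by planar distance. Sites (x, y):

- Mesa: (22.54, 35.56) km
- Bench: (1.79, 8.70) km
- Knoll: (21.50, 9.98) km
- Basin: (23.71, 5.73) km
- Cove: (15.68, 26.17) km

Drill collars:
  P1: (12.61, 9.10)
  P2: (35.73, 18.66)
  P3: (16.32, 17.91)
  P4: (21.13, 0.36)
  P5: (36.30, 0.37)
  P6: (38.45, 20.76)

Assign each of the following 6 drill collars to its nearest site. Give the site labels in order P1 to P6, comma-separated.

P1 → Knoll (d²=79.81)
P2 → Knoll (d²=277.84)
P3 → Cove (d²=68.64)
P4 → Basin (d²=35.49)
P5 → Basin (d²=187.24)
P6 → Knoll (d²=403.51)

Knoll, Knoll, Cove, Basin, Basin, Knoll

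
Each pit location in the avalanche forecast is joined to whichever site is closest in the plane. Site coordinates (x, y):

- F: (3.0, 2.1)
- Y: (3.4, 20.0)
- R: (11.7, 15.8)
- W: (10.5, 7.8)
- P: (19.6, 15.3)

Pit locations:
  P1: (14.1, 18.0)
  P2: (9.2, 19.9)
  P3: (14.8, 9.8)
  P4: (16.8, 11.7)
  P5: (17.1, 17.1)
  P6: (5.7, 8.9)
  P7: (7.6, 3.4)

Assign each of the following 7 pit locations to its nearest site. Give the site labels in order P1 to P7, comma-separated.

P1 → R (d²=10.60)
P2 → R (d²=23.06)
P3 → W (d²=22.49)
P4 → P (d²=20.80)
P5 → P (d²=9.49)
P6 → W (d²=24.25)
P7 → F (d²=22.85)

R, R, W, P, P, W, F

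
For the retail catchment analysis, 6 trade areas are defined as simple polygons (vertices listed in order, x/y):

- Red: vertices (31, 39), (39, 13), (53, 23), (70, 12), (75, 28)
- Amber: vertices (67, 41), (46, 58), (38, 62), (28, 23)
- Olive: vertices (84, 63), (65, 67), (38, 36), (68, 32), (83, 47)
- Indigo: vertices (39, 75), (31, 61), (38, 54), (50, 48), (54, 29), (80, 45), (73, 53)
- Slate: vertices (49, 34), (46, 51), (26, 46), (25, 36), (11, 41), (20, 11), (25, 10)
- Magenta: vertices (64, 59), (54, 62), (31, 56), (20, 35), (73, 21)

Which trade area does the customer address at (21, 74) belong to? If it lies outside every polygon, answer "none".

Cast a ray rightward from (21, 74). For each polygon, the edges (by vertex number in listed order) whose endpoints lie on opposite sides of y = 74, where each meets that height, and whether that is right or left of the point:
Red: no edge straddles that height → 0 crossings.
Amber: no edge straddles that height → 0 crossings.
Olive: no edge straddles that height → 0 crossings.
Indigo: 1–2 at x≈38.4 (right), 7–1 at x≈40.5 (right) → 2 crossings.
Slate: no edge straddles that height → 0 crossings.
Magenta: no edge straddles that height → 0 crossings.
All counts are even, so the point lies outside every listed polygon.

none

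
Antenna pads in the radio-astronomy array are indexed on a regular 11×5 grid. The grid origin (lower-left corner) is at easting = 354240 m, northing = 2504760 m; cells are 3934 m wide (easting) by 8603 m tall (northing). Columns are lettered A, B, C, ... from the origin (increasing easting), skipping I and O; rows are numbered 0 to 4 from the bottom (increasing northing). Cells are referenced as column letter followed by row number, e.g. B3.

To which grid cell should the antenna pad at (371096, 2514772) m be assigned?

E1

Column index: ⌊(371096 − 354240) / 3934⌋ = ⌊4.285⌋ = 4 → column E
Row offset from origin: ⌊(2514772 − 2504760) / 8603⌋ = ⌊1.164⌋ = 1 → row 1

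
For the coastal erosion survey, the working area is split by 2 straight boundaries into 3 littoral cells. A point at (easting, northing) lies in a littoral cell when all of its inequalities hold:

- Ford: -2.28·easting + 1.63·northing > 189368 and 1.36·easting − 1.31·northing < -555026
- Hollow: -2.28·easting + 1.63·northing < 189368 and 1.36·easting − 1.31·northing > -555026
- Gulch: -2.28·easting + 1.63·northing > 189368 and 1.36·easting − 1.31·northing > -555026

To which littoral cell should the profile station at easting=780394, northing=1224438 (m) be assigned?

-2.28·780394 + 1.63·1224438 = 216535.620, which is > 189368
1.36·780394 − 1.31·1224438 = -542677.940, which is > -555026
This sign pattern matches Gulch.

Gulch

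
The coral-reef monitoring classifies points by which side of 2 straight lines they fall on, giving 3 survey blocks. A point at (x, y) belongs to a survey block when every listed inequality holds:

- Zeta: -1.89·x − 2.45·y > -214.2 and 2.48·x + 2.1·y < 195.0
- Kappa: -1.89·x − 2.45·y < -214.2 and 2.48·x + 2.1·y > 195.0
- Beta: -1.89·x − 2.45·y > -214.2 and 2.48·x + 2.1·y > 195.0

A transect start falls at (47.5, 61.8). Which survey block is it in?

Kappa

-1.89·47.5 − 2.45·61.8 = -241.185, which is < -214.2
2.48·47.5 + 2.1·61.8 = 247.580, which is > 195.0
This sign pattern matches Kappa.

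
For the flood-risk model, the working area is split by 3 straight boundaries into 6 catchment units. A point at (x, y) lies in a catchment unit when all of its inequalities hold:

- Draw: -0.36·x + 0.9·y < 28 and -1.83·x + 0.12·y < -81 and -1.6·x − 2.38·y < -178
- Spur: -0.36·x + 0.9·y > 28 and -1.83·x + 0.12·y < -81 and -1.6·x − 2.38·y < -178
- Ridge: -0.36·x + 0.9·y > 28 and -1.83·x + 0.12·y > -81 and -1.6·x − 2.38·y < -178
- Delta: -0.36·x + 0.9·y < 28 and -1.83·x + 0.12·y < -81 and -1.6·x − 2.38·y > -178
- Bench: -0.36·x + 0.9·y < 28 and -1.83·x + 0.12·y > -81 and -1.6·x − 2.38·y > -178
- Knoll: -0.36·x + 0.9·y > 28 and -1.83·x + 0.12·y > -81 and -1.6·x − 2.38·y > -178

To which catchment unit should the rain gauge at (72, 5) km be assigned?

-0.36·72 + 0.9·5 = -21.420, which is < 28
-1.83·72 + 0.12·5 = -131.160, which is < -81
-1.6·72 − 2.38·5 = -127.100, which is > -178
This sign pattern matches Delta.

Delta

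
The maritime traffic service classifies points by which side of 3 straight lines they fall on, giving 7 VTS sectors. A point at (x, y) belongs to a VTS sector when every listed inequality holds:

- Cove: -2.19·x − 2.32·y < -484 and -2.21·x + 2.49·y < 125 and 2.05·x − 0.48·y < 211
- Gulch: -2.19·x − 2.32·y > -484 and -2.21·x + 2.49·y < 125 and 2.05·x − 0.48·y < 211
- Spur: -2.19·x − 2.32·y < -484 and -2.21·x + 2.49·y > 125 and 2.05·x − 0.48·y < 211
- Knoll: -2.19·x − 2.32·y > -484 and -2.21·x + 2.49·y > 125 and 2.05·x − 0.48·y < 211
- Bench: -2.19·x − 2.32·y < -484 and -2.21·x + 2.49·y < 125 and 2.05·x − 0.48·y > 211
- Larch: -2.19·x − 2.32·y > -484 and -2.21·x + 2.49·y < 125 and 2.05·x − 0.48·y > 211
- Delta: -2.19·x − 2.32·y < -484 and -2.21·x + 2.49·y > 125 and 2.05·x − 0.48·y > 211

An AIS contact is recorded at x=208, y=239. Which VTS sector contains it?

Delta

-2.19·208 − 2.32·239 = -1010.000, which is < -484
-2.21·208 + 2.49·239 = 135.430, which is > 125
2.05·208 − 0.48·239 = 311.680, which is > 211
This sign pattern matches Delta.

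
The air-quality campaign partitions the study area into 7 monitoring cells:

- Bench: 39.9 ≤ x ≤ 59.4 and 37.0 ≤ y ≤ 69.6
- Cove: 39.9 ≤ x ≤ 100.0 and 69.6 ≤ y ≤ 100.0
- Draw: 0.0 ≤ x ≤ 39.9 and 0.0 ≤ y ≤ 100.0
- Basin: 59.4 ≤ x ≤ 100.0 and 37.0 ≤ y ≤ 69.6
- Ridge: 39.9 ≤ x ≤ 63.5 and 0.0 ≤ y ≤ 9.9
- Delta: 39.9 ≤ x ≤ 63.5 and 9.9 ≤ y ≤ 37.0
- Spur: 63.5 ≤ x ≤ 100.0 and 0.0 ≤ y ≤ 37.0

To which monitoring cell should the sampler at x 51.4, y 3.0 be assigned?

Ridge

The point has x = 51.4 and y = 3.0.
Only Ridge satisfies 39.9 ≤ x ≤ 63.5 and 0.0 ≤ y ≤ 9.9.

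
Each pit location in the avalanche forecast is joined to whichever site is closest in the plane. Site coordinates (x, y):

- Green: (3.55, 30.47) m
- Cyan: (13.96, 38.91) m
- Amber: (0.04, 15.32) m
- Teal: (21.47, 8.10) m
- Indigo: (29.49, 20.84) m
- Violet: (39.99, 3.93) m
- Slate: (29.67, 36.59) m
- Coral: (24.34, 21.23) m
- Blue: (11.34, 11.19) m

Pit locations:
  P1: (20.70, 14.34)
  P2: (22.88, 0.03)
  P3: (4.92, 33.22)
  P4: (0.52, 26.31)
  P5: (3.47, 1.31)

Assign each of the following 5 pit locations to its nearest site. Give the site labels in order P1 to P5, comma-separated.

P1 → Teal (d²=39.53)
P2 → Teal (d²=67.11)
P3 → Green (d²=9.44)
P4 → Green (d²=26.49)
P5 → Blue (d²=159.55)

Teal, Teal, Green, Green, Blue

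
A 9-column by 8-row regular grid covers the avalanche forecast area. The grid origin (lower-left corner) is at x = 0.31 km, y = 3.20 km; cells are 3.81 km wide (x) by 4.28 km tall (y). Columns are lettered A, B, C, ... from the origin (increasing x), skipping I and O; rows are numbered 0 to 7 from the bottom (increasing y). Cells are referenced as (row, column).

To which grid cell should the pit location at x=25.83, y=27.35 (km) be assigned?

Column index: ⌊(25.83 − 0.31) / 3.81⌋ = ⌊6.698⌋ = 6 → column G
Row offset from origin: ⌊(27.35 − 3.20) / 4.28⌋ = ⌊5.643⌋ = 5 → row 5

(5, G)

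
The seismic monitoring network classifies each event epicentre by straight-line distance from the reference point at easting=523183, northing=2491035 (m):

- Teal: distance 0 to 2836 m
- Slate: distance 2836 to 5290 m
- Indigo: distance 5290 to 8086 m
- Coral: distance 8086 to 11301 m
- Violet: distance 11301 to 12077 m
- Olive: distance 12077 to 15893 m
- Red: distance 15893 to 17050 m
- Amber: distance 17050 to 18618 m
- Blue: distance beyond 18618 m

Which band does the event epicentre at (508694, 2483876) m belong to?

Distance = √((508694−523183)² + (2483876−2491035)²) = √(209931121.000 + 51251281.000) = 16161.139 m.
15893 ≤ 16161.139 < 17050 → Red.

Red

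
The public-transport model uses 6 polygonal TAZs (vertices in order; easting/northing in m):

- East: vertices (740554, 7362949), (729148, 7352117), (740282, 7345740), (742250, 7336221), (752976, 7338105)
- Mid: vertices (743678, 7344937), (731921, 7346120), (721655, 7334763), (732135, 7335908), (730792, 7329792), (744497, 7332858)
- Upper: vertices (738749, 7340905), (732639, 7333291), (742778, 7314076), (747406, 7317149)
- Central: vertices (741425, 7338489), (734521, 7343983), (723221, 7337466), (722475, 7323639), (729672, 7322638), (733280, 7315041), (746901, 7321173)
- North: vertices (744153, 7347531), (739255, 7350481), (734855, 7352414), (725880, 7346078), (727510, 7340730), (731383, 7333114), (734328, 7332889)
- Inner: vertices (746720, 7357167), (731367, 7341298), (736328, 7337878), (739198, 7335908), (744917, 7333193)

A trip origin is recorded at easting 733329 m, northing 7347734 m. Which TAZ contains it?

North

Cast a ray rightward from (733329, 7347734). For each polygon, the edges (by vertex number in listed order) whose endpoints lie on opposite sides of northing = 7347734, where each meets that height, and whether that is right or left of the point:
East: 2–3 at easting≈736800.6 (right), 5–1 at easting≈748161.5 (right) → 2 crossings.
Mid: no edge straddles that height → 0 crossings.
Upper: no edge straddles that height → 0 crossings.
Central: no edge straddles that height → 0 crossings.
North: 1–2 at easting≈743816.0 (right), 3–4 at easting≈728225.7 (left) → 1 crossing.
Inner: 1–2 at easting≈737593.7 (right), 5–1 at easting≈746010.6 (right) → 2 crossings.
Only North has an odd count, so the point is inside North.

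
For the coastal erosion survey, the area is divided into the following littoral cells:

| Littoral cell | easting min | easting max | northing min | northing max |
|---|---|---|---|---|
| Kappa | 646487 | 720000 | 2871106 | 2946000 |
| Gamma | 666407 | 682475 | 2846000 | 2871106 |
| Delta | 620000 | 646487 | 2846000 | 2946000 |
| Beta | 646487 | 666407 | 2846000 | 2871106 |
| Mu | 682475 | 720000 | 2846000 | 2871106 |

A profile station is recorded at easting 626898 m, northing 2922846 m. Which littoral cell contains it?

The point has easting = 626898 and northing = 2922846.
Only Delta satisfies 620000 ≤ easting ≤ 646487 and 2846000 ≤ northing ≤ 2946000.

Delta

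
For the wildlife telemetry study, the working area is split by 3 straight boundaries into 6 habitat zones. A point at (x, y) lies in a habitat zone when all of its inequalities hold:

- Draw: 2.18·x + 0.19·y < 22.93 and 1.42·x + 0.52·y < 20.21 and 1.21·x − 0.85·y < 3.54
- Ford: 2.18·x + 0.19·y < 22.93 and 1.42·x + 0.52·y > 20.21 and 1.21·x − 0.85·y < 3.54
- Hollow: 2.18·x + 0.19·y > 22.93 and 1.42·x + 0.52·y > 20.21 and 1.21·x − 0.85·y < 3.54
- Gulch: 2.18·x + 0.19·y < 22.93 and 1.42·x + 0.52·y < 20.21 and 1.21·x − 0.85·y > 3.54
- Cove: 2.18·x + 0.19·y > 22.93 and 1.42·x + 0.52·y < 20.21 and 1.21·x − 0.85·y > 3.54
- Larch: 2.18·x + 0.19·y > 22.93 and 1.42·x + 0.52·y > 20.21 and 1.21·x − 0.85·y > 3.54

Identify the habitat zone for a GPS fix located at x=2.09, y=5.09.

Draw

2.18·2.09 + 0.19·5.09 = 5.523, which is < 22.93
1.42·2.09 + 0.52·5.09 = 5.615, which is < 20.21
1.21·2.09 − 0.85·5.09 = -1.798, which is < 3.54
This sign pattern matches Draw.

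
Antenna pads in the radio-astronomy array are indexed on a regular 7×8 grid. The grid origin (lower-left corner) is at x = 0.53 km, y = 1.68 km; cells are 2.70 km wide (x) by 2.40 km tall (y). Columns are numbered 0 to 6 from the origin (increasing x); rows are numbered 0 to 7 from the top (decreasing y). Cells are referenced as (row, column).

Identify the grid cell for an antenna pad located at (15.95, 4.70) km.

Column index: ⌊(15.95 − 0.53) / 2.70⌋ = ⌊5.711⌋ = 5
Row offset from origin: ⌊(4.70 − 1.68) / 2.40⌋ = ⌊1.258⌋ = 1 → row 6 (counted from top)

(6, 5)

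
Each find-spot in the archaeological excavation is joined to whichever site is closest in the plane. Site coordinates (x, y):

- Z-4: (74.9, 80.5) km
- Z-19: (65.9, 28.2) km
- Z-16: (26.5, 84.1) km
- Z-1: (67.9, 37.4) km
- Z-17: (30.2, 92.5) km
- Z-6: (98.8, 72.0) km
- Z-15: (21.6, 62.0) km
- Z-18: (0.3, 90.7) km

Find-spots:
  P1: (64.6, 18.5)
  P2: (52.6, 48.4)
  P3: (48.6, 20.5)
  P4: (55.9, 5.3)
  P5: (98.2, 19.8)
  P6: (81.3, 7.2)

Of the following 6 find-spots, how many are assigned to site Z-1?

P1 → Z-19
P2 → Z-1
P3 → Z-19
P4 → Z-19
P5 → Z-19
P6 → Z-19
1 of the 6 goes to Z-1.

1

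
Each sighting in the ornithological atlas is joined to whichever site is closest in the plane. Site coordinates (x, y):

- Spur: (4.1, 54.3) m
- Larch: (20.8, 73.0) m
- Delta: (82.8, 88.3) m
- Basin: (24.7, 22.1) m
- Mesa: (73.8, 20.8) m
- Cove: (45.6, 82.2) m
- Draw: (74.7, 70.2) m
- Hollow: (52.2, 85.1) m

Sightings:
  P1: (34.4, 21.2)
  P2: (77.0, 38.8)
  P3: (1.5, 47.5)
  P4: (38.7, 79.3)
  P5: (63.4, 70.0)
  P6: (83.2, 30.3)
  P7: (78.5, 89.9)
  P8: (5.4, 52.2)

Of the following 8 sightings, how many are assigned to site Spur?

P1 → Basin
P2 → Mesa
P3 → Spur
P4 → Cove
P5 → Draw
P6 → Mesa
P7 → Delta
P8 → Spur
2 of the 8 go to Spur.

2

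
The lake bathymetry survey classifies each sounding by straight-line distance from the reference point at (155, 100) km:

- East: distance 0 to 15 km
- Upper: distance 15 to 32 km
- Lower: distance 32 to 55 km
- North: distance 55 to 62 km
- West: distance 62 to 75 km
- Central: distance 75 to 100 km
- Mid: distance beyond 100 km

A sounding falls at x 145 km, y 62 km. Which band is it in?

Lower

Distance = √((145−155)² + (62−100)²) = √(100.000 + 1444.000) = 39.294 km.
32 ≤ 39.294 < 55 → Lower.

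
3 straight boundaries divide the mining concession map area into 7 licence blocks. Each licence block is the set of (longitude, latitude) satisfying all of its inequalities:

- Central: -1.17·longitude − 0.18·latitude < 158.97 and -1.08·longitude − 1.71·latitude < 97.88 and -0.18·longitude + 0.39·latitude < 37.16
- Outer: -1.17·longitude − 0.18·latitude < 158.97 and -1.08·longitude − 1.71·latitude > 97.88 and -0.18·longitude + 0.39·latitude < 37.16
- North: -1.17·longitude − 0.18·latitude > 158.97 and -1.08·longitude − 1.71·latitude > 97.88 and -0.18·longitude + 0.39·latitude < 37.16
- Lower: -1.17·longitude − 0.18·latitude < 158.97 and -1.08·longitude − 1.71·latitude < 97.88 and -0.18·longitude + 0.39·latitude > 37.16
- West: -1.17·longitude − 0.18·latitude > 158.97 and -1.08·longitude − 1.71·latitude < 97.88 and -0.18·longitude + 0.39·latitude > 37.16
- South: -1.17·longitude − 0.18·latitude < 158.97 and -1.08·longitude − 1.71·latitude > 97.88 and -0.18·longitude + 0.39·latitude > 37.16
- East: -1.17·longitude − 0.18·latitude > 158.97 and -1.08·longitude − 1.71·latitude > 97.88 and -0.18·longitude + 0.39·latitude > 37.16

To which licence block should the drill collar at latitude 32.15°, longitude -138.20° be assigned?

Lower

-1.17·-138.20 − 0.18·32.15 = 155.907, which is < 158.97
-1.08·-138.20 − 1.71·32.15 = 94.280, which is < 97.88
-0.18·-138.20 + 0.39·32.15 = 37.414, which is > 37.16
This sign pattern matches Lower.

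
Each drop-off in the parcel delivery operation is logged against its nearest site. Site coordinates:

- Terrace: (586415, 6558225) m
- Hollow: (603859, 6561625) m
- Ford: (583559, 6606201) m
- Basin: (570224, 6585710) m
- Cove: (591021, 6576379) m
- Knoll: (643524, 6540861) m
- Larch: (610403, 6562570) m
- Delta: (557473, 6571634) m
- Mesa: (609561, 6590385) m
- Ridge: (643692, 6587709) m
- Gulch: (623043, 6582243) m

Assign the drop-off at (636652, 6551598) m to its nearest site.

Squared distances to each site:
Terrace: 2567673298.000; Hollow: 1175921578.000; Ford: 5800354258.000; Basin: 5576307728.000; Cove: 2696286122.000; Knoll: 162507553.000; Larch: 809394785.000; Delta: 6670755337.000; Mesa: 2238353650.000; Ridge: 1353565921.000; Gulch: 1124320906.000.
Minimum at Knoll.

Knoll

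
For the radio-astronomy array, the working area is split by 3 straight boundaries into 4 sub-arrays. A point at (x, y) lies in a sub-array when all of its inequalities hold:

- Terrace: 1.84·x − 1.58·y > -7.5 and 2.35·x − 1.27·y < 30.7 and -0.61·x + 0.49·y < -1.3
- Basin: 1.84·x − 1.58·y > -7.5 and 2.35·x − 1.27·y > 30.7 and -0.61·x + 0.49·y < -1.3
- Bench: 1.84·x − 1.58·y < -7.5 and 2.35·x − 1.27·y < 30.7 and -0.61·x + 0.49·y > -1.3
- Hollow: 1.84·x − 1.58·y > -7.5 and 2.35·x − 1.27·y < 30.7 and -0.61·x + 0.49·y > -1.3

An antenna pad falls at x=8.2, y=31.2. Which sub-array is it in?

1.84·8.2 − 1.58·31.2 = -34.208, which is < -7.5
2.35·8.2 − 1.27·31.2 = -20.354, which is < 30.7
-0.61·8.2 + 0.49·31.2 = 10.286, which is > -1.3
This sign pattern matches Bench.

Bench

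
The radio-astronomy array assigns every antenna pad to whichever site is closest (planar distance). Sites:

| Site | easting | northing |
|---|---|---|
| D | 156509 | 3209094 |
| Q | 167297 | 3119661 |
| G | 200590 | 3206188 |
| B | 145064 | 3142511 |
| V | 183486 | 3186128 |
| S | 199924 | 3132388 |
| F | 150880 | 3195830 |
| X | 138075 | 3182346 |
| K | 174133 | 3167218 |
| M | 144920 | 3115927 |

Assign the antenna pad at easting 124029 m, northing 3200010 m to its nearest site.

Squared distances to each site:
D: 1137469456.000; Q: 8328081625.000; G: 5899754405.000; B: 3748606226.000; V: 3727844773.000; S: 10332785909.000; F: 738448601.000; X: 509307012.000; K: 3585726080.000; M: 7506384770.000.
Minimum at X.

X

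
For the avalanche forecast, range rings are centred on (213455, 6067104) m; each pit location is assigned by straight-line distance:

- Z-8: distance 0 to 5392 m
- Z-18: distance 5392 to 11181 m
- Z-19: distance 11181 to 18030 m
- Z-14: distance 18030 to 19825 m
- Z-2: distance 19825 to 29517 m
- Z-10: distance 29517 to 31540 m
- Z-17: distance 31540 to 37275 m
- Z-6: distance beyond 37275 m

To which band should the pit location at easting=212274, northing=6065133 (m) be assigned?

Distance = √((212274−213455)² + (6065133−6067104)²) = √(1394761.000 + 3884841.000) = 2297.738 m.
0 ≤ 2297.738 < 5392 → Z-8.

Z-8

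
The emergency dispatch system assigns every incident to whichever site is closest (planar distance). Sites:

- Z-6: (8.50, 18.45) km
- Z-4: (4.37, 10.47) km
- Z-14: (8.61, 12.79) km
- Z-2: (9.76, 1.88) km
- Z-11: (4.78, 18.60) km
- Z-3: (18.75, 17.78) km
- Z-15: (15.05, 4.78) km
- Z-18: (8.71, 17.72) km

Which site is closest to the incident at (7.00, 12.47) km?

Z-14

Squared distances to each site:
Z-6: 38.010; Z-4: 10.917; Z-14: 2.694; Z-2: 119.766; Z-11: 42.505; Z-3: 166.259; Z-15: 123.939; Z-18: 30.487.
Minimum at Z-14.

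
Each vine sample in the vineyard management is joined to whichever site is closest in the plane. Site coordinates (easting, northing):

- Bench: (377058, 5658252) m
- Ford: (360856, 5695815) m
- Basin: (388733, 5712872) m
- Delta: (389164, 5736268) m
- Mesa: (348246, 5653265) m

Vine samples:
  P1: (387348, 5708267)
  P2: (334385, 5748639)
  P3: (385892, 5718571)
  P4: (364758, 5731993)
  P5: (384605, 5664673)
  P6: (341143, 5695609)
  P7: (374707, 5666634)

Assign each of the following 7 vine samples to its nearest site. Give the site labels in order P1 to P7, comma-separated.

Basin, Delta, Basin, Delta, Bench, Ford, Bench

P1 → Basin (d²=23124250.00)
P2 → Delta (d²=3153780482.00)
P3 → Basin (d²=40549882.00)
P4 → Delta (d²=613928461.00)
P5 → Bench (d²=98186450.00)
P6 → Ford (d²=388644805.00)
P7 → Bench (d²=75785125.00)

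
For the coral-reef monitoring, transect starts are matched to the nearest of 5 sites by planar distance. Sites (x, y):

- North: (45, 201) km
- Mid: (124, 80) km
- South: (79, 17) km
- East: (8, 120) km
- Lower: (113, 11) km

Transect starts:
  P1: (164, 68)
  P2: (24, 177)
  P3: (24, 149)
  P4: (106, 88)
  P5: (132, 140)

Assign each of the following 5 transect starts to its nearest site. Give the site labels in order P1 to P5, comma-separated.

Mid, North, East, Mid, Mid

P1 → Mid (d²=1744.00)
P2 → North (d²=1017.00)
P3 → East (d²=1097.00)
P4 → Mid (d²=388.00)
P5 → Mid (d²=3664.00)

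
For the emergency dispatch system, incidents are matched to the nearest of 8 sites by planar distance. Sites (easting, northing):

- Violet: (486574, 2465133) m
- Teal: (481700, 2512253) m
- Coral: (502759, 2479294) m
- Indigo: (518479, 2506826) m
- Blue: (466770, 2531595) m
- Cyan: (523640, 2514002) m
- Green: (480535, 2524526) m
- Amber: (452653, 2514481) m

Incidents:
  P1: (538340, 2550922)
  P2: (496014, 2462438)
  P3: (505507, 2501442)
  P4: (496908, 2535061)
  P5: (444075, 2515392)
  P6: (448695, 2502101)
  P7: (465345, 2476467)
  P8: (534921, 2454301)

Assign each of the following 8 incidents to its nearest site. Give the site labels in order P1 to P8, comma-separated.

Cyan, Violet, Indigo, Green, Amber, Amber, Violet, Coral

P1 → Cyan (d²=1579176400.00)
P2 → Violet (d²=96376625.00)
P3 → Indigo (d²=197260240.00)
P4 → Green (d²=379061354.00)
P5 → Amber (d²=74412005.00)
P6 → Amber (d²=168930164.00)
P7 → Violet (d²=579129997.00)
P8 → Coral (d²=1659044293.00)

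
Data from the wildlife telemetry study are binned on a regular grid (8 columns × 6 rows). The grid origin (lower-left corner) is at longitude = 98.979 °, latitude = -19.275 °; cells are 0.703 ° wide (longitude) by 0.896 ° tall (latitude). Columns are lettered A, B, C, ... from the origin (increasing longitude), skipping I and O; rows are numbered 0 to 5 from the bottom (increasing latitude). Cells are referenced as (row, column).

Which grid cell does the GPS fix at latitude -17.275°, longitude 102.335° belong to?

Column index: ⌊(102.335 − 98.979) / 0.703⌋ = ⌊4.774⌋ = 4 → column E
Row offset from origin: ⌊(-17.275 − -19.275) / 0.896⌋ = ⌊2.232⌋ = 2 → row 2

(2, E)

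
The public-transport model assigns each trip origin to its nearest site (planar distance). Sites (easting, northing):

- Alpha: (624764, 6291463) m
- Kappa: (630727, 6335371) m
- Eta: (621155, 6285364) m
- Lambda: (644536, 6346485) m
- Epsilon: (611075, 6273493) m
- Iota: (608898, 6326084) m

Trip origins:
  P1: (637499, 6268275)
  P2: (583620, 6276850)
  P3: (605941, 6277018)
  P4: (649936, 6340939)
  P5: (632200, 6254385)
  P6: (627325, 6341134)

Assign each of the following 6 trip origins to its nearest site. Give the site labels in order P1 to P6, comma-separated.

Eta, Epsilon, Epsilon, Lambda, Epsilon, Kappa

P1 → Eta (d²=559160257.00)
P2 → Epsilon (d²=765046474.00)
P3 → Epsilon (d²=38783581.00)
P4 → Lambda (d²=59918116.00)
P5 → Epsilon (d²=811381289.00)
P6 → Kappa (d²=44785773.00)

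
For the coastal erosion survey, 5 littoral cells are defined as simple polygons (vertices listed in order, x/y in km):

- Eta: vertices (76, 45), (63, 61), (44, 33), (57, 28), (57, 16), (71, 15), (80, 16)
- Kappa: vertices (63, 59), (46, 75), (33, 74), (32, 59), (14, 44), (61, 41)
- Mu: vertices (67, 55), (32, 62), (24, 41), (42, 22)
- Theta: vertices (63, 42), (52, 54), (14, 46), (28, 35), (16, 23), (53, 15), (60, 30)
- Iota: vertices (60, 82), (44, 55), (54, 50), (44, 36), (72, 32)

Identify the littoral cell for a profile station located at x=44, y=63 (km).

Kappa

Cast a ray rightward from (44, 63). For each polygon, the edges (by vertex number in listed order) whose endpoints lie on opposite sides of y = 63, where each meets that height, and whether that is right or left of the point:
Eta: no edge straddles that height → 0 crossings.
Kappa: 1–2 at x≈58.8 (right), 3–4 at x≈32.3 (left) → 1 crossing.
Mu: no edge straddles that height → 0 crossings.
Theta: no edge straddles that height → 0 crossings.
Iota: 1–2 at x≈48.7 (right), 5–1 at x≈64.6 (right) → 2 crossings.
Only Kappa has an odd count, so the point is inside Kappa.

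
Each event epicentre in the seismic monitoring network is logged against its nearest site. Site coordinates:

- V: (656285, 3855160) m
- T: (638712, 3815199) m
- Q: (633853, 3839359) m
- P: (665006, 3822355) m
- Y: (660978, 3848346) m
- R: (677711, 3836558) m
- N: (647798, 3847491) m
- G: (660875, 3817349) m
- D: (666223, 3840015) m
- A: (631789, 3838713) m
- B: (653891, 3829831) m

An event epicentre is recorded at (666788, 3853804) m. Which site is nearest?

Squared distances to each site:
V: 112151745.000; T: 2278607801.000; Q: 1293372250.000; P: 992215125.000; Y: 63545864.000; R: 416736445.000; N: 400474069.000; G: 1363930594.000; D: 190455746.000; A: 1452668282.000; B: 741037338.000.
Minimum at Y.

Y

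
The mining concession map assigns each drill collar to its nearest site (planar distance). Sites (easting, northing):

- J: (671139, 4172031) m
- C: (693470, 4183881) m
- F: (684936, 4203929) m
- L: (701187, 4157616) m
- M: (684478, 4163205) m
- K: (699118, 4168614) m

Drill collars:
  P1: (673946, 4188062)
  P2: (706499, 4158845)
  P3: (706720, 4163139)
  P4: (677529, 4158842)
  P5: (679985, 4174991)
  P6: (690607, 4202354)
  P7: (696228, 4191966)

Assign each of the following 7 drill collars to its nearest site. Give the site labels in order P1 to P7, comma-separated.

J, L, L, M, J, F, C

P1 → J (d²=264872210.00)
P2 → L (d²=29727785.00)
P3 → L (d²=61117618.00)
P4 → M (d²=67324370.00)
P5 → J (d²=87013316.00)
P6 → F (d²=34640866.00)
P7 → C (d²=72973789.00)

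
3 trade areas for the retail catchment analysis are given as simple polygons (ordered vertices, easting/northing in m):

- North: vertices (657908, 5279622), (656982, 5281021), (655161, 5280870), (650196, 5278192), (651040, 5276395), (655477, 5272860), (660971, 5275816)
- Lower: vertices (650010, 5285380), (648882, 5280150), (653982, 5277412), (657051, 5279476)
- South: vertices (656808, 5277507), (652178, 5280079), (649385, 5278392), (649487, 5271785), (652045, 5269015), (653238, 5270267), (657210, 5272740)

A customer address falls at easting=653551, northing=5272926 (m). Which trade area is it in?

South

Cast a ray rightward from (653551, 5272926). For each polygon, the edges (by vertex number in listed order) whose endpoints lie on opposite sides of northing = 5272926, where each meets that height, and whether that is right or left of the point:
North: 5–6 at easting≈655394.2 (right), 6–7 at easting≈655599.7 (right) → 2 crossings.
Lower: no edge straddles that height → 0 crossings.
South: 3–4 at easting≈649469.4 (left), 7–1 at easting≈657194.3 (right) → 1 crossing.
Only South has an odd count, so the point is inside South.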